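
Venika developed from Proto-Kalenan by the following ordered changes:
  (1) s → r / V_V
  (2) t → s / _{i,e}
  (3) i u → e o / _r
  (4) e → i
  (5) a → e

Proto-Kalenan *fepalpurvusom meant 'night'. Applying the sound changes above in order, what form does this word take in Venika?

Venika: start from *fepalpurvusom.
  rule 1 (rhotacism): fepalpurvusom → fepalpurvurom
  rule 2: no change — fepalpurvurom
  rule 3 (pre-rhotic lowering): fepalpurvurom → fepalporvorom
  rule 4 (vowel merger): fepalporvorom → fipalporvorom
  rule 5 (vowel merger): fipalporvorom → fipelporvorom
  ⇒ Venika fipelporvorom

fipelporvorom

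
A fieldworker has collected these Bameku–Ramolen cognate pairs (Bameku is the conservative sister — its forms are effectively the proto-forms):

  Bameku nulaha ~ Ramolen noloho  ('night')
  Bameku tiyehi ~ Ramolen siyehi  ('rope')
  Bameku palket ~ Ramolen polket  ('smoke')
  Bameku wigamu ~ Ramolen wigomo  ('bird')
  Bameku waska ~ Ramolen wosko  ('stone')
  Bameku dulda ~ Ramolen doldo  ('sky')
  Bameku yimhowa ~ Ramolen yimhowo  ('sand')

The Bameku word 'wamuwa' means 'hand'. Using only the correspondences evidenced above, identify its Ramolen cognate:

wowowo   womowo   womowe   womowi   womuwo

womowo

wigamu ~ wigomo — Bameku a corresponds to Ramolen o after a consonant, before a nasal.
nulaha ~ noloho, dulda ~ doldo — Bameku u corresponds to Ramolen o after a consonant, before a consonant other than r, m, n, p, b, f, v.
nulaha ~ noloho, waska ~ wosko — Bameku a corresponds to Ramolen o word-finally.
Applying these to Bameku 'wamuwa':
  wamuwa → womuwa   (a→o after a consonant, before a nasal)
  womuwa → womowa   (u→o after a consonant, before a consonant other than r, m, n, p, b, f, v)
  womowa → womowo   (a→o word-finally)
So the Ramolen cognate is 'womowo'.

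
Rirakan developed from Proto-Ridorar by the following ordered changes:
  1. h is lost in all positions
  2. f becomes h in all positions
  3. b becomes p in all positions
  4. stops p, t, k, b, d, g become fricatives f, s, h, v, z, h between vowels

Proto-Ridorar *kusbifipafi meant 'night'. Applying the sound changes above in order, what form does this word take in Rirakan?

Rirakan: *kusbifipafi
  kusbifipafi (rule 1 does not apply)
  kusbifipafi → kusbihipahi   [unconditioned shift]
  kusbihipahi → kuspihipahi   [unconditioned shift]
  kuspihipahi → kuspihifahi   [intervocalic lenition]
  giving Rirakan kuspihifahi.

kuspihifahi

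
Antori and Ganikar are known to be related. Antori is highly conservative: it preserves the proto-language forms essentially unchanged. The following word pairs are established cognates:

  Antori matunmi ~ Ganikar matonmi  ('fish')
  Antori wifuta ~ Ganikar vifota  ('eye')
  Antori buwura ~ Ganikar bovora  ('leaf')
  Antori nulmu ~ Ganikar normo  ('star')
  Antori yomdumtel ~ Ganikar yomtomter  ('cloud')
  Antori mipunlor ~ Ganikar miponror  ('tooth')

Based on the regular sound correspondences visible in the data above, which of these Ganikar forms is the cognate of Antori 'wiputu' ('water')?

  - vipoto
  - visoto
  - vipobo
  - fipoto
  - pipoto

wifuta ~ vifota — Antori w corresponds to Ganikar v word-initially before a front vowel.
wifuta ~ vifota, buwura ~ bovora — Antori u corresponds to Ganikar o after a consonant, before a consonant other than r, m, n, p, b, f, v.
nulmu ~ normo — Antori u corresponds to Ganikar o word-finally.
Applying these to Antori 'wiputu':
  wiputu → viputu   (w→v word-initially before a front vowel)
  viputu → vipotu   (u→o after a consonant, before a consonant other than r, m, n, p, b, f, v)
  vipotu → vipoto   (u→o word-finally)
So the Ganikar cognate is 'vipoto'.

vipoto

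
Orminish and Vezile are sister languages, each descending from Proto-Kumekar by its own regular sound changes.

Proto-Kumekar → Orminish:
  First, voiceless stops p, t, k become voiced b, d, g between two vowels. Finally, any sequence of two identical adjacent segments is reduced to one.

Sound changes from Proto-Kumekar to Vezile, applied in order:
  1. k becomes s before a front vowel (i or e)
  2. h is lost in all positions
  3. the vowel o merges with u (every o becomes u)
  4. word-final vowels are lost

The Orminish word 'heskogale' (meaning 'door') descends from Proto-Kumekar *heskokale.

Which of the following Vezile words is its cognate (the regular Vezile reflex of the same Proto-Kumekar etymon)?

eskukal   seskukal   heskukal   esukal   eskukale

Vezile: start from *heskokale.
  rule 1: no change — heskokale
  rule 2 (h-loss): heskokale → eskokale
  rule 3 (vowel merger): eskokale → eskukale
  rule 4 (apocope): eskukale → eskukal
  ⇒ Vezile eskukal
Among the options, 'eskukal' alone shows every Vezile change applied in order.

eskukal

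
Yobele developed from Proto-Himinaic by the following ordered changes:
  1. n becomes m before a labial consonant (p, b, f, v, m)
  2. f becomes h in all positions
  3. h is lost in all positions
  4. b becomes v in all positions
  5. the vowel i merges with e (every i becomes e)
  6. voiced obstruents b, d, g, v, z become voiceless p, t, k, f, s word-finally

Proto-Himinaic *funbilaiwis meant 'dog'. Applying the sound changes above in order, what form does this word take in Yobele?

umvelaewes

Yobele: *funbilaiwis > fumbilaiwis > humbilaiwis > umbilaiwis > umvilaiwis > umvelaewes  (by nasal place assimilation, unconditioned shift, h-loss, unconditioned shift, vowel merger)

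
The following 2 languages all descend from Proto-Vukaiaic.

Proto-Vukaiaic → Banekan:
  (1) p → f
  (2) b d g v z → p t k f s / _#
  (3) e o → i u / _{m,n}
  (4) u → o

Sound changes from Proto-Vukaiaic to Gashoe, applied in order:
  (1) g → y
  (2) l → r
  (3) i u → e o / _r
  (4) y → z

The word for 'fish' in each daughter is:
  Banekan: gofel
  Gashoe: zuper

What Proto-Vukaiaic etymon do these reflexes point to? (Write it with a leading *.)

*gupel

Position 2: Banekan has o, Gashoe has u. Gashoe preserves u here (none of its changes turn any other segment into u), so the proto-segment is *u.
Position 5: Banekan has l, Gashoe has r. Banekan preserves l here (none of its changes turn any other segment into l), so the proto-segment is *l.
Position 3: Banekan has f, Gashoe has p. Gashoe preserves p here (none of its changes turn any other segment into p), so the proto-segment is *p.
Continuing position by position gives *gupel; check it forward:
Banekan: start from *gupel.
  rule 1 (unconditioned shift): gupel → gufel
  rule 2: no change — gufel
  rule 3: no change — gufel
  rule 4 (vowel merger): gufel → gofel
  ⇒ Banekan gofel
Gashoe: *gupel
  gupel → yupel   [unconditioned shift]
  yupel → yuper   [unconditioned shift]
  yuper (rule 3 does not apply)
  yuper → zuper   [unconditioned shift]
  giving Gashoe zuper.
No other proto-form is consistent with every reflex, so the reconstruction is *gupel.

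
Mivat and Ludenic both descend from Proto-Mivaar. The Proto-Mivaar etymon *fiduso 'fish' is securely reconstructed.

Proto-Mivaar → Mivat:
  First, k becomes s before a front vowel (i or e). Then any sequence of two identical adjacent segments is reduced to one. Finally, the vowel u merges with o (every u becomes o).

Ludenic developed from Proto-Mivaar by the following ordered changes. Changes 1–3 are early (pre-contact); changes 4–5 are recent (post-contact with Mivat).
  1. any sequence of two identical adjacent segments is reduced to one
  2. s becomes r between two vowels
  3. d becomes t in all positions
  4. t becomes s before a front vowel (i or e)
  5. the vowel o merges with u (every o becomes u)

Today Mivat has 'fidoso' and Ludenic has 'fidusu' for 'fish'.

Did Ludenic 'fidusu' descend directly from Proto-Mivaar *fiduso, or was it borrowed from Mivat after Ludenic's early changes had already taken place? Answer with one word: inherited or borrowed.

If inherited, *fiduso would pass through all of Ludenic's changes:
Ludenic: *fiduso > fiduro > fituro > fituru  (by rhotacism, unconditioned shift, vowel merger)
If borrowed from Mivat 'fidoso' after the early changes, it would undergo only the recent ones:
  rule 4 (palatalisation): no change (fidoso)
  rule 5 (vowel merger): fidoso → fidusu
  ⇒ as a loan: fidusu
Ludenic 'fidusu' matches the loan outcome 'fidusu', not the inherited 'fituru' — it skipped the early Ludenic changes, so it was borrowed from Mivat.

borrowed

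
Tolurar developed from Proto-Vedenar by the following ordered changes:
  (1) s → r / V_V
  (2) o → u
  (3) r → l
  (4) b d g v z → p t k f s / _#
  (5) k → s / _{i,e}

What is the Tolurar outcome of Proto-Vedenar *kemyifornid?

Tolurar: *kemyifornid
  kemyifornid (rule 1 does not apply)
  kemyifornid → kemyifurnid   [vowel merger]
  kemyifurnid → kemyifulnid   [unconditioned shift]
  kemyifulnid → kemyifulnit   [final devoicing]
  kemyifulnit → semyifulnit   [palatalisation]
  giving Tolurar semyifulnit.

semyifulnit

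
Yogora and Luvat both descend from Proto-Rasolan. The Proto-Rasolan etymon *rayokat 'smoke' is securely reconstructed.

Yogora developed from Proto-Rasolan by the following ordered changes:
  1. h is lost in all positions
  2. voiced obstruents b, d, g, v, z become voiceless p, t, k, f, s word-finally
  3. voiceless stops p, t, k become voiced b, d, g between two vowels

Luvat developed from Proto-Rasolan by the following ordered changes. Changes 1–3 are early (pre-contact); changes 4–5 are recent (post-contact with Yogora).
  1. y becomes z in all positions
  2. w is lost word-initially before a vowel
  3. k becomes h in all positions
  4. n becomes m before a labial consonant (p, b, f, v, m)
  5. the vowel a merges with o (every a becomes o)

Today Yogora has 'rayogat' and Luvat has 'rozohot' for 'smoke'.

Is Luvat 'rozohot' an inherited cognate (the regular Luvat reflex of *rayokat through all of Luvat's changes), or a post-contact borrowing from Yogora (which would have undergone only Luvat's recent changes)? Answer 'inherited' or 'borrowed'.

If inherited, *rayokat would pass through all of Luvat's changes:
Luvat: start from *rayokat.
  rule 1 (unconditioned shift): rayokat → razokat
  rule 2: no change — razokat
  rule 3 (unconditioned shift): razokat → razohat
  rule 4: no change — razohat
  rule 5 (vowel merger): razohat → rozohot
  ⇒ Luvat rozohot
If borrowed from Yogora 'rayogat' after the early changes, it would undergo only the recent ones:
  rule 4 (nasal place assimilation): no change (rayogat)
  rule 5 (vowel merger): rayogat → royogot
  ⇒ as a loan: royogot
Luvat 'rozohot' matches the inherited outcome exactly, so it is an inherited cognate, not a loan.

inherited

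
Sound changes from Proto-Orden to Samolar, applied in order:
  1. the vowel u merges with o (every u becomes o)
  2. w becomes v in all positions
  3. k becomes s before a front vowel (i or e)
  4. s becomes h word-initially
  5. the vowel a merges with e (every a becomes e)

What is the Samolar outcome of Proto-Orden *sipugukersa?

hipogoserse

Samolar: start from *sipugukersa.
  rule 1 (vowel merger): sipugukersa → sipogokersa
  rule 2: no change — sipogokersa
  rule 3 (palatalisation): sipogokersa → sipogosersa
  rule 4 (debuccalisation): sipogosersa → hipogosersa
  rule 5 (vowel merger): hipogosersa → hipogoserse
  ⇒ Samolar hipogoserse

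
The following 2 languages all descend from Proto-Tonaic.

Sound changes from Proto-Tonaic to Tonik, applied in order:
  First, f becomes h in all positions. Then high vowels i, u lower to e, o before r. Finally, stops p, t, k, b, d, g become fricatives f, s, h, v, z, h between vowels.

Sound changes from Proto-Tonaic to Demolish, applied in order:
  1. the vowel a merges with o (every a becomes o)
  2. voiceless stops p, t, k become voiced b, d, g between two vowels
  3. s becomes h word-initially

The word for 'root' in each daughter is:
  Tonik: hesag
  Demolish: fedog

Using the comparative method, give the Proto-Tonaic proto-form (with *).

*fetag

Position 4: Tonik has a, Demolish has o. Tonik preserves a here (none of its changes turn any other segment into a), so the proto-segment is *a.
Position 1: Tonik has h, Demolish has f. Demolish preserves f here (none of its changes turn any other segment into f), so the proto-segment is *f.
Position 3: Tonik has s, Demolish has d. Taking the neighbouring segments as reconstructed: Tonik s could go back to *t or *s; Demolish d could go back to *t or *d — the one source consistent with every daughter is *t.
This points to *fetag. Verify forward in each daughter:
Tonik: *fetag
  fetag → hetag   [unconditioned shift]
  hetag (rule 2 does not apply)
  hetag → hesag   [intervocalic lenition]
  giving Tonik hesag.
Demolish: start from *fetag.
  rule 1 (vowel merger): fetag → fetog
  rule 2 (intervocalic voicing): fetog → fedog
  rule 3: no change — fedog
  ⇒ Demolish fedog
No other proto-form is consistent with every reflex, so the reconstruction is *fetag.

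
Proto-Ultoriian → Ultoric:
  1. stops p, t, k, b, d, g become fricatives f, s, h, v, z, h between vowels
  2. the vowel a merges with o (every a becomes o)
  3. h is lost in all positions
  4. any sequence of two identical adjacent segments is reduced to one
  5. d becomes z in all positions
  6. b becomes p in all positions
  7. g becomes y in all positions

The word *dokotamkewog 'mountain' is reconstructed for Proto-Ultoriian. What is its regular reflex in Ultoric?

zosomkewoy

Ultoric: *dokotamkewog > dohosamkewog > dohosomkewog > doosomkewog > dosomkewog > zosomkewog > zosomkewoy  (by intervocalic lenition, vowel merger, h-loss, degemination, unconditioned shift, unconditioned shift)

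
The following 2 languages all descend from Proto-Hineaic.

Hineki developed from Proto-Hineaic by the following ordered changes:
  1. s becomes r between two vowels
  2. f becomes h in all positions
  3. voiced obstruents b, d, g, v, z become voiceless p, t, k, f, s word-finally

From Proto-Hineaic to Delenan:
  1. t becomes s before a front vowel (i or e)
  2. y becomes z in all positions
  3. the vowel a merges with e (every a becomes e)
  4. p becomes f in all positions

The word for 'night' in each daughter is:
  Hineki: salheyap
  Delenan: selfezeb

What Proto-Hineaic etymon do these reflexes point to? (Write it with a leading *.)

Position 7: Hineki has a, Delenan has e. Hineki preserves a here (none of its changes turn any other segment into a), so the proto-segment is *a.
Position 8: Hineki has p, Delenan has b. Delenan preserves b here (none of its changes turn any other segment into b), so the proto-segment is *b.
Position 6: Hineki has y, Delenan has z. Hineki preserves y here (none of its changes turn any other segment into y), so the proto-segment is *y.
Continuing position by position gives *salfeyab; check it forward:
Hineki: *salfeyab
  salfeyab (rule 1 does not apply)
  salfeyab → salheyab   [unconditioned shift]
  salheyab → salheyap   [final devoicing]
  giving Hineki salheyap.
Delenan: start from *salfeyab.
  rule 1: no change — salfeyab
  rule 2 (unconditioned shift): salfeyab → salfezab
  rule 3 (vowel merger): salfezab → selfezeb
  rule 4: no change — selfezeb
  ⇒ Delenan selfezeb
No other proto-form is consistent with every reflex, so the reconstruction is *salfeyab.

*salfeyab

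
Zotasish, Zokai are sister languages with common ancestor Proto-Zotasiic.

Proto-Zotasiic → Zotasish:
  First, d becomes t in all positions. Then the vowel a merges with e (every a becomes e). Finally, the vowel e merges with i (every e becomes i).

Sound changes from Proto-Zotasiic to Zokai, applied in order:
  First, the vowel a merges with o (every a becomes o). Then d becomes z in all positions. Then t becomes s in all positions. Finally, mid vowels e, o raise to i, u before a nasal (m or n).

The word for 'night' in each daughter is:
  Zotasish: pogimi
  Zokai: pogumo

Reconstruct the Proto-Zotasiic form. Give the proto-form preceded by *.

*pogama

Position 6: Zotasish has i, Zokai has o. Taking the neighbouring segments as reconstructed: Zotasish i could go back to *a or *e or *i; Zokai o could go back to *a or *o — the one source consistent with every daughter is *a.
Position 4: Zotasish has i, Zokai has u. Taking the neighbouring segments as reconstructed: Zotasish i could go back to *a or *e or *i; Zokai u could go back to *a or *o or *u — the one source consistent with every daughter is *a.
The remaining positions agree across the daughters. Check the candidate against every language:
Zotasish: start from *pogama.
  rule 1: no change — pogama
  rule 2 (vowel merger): pogama → pogeme
  rule 3 (vowel merger): pogeme → pogimi
  ⇒ Zotasish pogimi
Zokai: start from *pogama.
  rule 1 (vowel merger): pogama → pogomo
  rule 2: no change — pogomo
  rule 3: no change — pogomo
  rule 4 (pre-nasal raising): pogomo → pogumo
  ⇒ Zokai pogumo
*pogama is the unique common source.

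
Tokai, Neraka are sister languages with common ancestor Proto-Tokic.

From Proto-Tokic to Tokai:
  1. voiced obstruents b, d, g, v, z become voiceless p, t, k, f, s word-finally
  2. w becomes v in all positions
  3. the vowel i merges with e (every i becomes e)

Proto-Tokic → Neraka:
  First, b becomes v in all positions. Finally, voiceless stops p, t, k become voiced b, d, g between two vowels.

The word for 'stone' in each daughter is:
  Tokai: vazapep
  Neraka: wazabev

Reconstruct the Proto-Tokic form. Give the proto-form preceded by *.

Position 1: Tokai has v, Neraka has w. Neraka preserves w here (none of its changes turn any other segment into w), so the proto-segment is *w.
Position 7: Tokai has p, Neraka has v. Taking the neighbouring segments as reconstructed: Tokai p could go back to *p or *b; Neraka v could go back to *b or *v — the one source consistent with every daughter is *b.
Position 5: Tokai has p, Neraka has b. In Neraka, b can only continue *p, so the proto-segment is *p.
The remaining positions agree across the daughters. Check the candidate against every language:
Tokai: *wazapeb
  wazapeb → wazapep   [final devoicing]
  wazapep → vazapep   [unconditioned shift]
  vazapep (rule 3 does not apply)
  giving Tokai vazapep.
Neraka: *wazapeb > wazapev > wazabev  (by unconditioned shift, intervocalic voicing)
*wazapeb is the unique common source.

*wazapeb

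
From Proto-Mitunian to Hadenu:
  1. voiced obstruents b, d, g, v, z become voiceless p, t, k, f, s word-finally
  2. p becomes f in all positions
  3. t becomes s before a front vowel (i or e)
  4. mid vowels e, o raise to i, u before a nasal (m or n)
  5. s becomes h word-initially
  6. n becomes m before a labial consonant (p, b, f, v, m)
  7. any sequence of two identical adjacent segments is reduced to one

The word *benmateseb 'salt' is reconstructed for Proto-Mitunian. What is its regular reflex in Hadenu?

bimasesef

Hadenu: *benmateseb
  benmateseb → benmatesep   [final devoicing]
  benmatesep → benmatesef   [unconditioned shift]
  benmatesef → benmasesef   [palatalisation]
  benmasesef → binmasesef   [pre-nasal raising]
  binmasesef (rule 5 does not apply)
  binmasesef → bimmasesef   [nasal place assimilation]
  bimmasesef → bimasesef   [degemination]
  giving Hadenu bimasesef.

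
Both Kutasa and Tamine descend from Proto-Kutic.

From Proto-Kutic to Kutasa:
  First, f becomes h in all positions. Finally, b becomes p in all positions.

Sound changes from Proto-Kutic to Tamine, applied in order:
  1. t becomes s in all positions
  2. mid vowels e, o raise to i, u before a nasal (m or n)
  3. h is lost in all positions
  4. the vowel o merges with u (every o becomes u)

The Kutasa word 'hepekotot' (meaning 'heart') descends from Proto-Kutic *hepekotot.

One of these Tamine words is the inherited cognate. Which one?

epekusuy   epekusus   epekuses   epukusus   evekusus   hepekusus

epekusus

Tamine: start from *hepekotot.
  rule 1 (unconditioned shift): hepekotot → hepekosos
  rule 2: no change — hepekosos
  rule 3 (h-loss): hepekosos → epekosos
  rule 4 (vowel merger): epekosos → epekusus
  ⇒ Tamine epekusus
Among the options, 'epekusus' alone shows every Tamine change applied in order.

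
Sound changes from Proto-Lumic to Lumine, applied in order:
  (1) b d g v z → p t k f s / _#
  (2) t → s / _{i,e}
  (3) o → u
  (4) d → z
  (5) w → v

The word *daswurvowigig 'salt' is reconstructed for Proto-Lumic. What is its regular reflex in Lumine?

Lumine: *daswurvowigig
  daswurvowigig → daswurvowigik   [final devoicing]
  daswurvowigik (rule 2 does not apply)
  daswurvowigik → daswurvuwigik   [vowel merger]
  daswurvuwigik → zaswurvuwigik   [unconditioned shift]
  zaswurvuwigik → zasvurvuvigik   [unconditioned shift]
  giving Lumine zasvurvuvigik.

zasvurvuvigik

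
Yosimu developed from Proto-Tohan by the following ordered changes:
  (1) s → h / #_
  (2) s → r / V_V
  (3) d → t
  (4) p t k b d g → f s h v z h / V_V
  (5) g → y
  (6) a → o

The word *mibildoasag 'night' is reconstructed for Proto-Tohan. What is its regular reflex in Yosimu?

miviltooroy

Yosimu: start from *mibildoasag.
  rule 1: no change — mibildoasag
  rule 2 (rhotacism): mibildoasag → mibildoarag
  rule 3 (unconditioned shift): mibildoarag → mibiltoarag
  rule 4 (intervocalic lenition): mibiltoarag → miviltoarag
  rule 5 (unconditioned shift): miviltoarag → miviltoaray
  rule 6 (vowel merger): miviltoaray → miviltooroy
  ⇒ Yosimu miviltooroy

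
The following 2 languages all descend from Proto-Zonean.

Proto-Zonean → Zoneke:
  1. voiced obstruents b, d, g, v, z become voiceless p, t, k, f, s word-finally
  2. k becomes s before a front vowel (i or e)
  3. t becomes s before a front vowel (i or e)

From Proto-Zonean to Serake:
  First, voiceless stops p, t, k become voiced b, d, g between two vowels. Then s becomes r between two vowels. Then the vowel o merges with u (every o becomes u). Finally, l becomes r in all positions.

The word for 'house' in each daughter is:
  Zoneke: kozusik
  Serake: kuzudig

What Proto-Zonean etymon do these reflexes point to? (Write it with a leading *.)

Position 7: Zoneke has k, Serake has g. Taking the neighbouring segments as reconstructed: Zoneke k could go back to *k or *g; Serake g can only go back to *g — the one source consistent with every daughter is *g.
Position 2: Zoneke has o, Serake has u. Zoneke preserves o here (none of its changes turn any other segment into o), so the proto-segment is *o.
Position 5: Zoneke has s, Serake has d. Taking the neighbouring segments as reconstructed: Zoneke s could go back to *t or *k or *s; Serake d could go back to *t or *d — the one source consistent with every daughter is *t.
The remaining positions agree across the daughters. Check the candidate against every language:
Zoneke: start from *kozutig.
  rule 1 (final devoicing): kozutig → kozutik
  rule 2: no change — kozutik
  rule 3 (palatalisation): kozutik → kozusik
  ⇒ Zoneke kozusik
Serake: *kozutig
  kozutig → kozudig   [intervocalic voicing]
  kozudig (rule 2 does not apply)
  kozudig → kuzudig   [vowel merger]
  kuzudig (rule 4 does not apply)
  giving Serake kuzudig.
*kozutig is the unique common source.

*kozutig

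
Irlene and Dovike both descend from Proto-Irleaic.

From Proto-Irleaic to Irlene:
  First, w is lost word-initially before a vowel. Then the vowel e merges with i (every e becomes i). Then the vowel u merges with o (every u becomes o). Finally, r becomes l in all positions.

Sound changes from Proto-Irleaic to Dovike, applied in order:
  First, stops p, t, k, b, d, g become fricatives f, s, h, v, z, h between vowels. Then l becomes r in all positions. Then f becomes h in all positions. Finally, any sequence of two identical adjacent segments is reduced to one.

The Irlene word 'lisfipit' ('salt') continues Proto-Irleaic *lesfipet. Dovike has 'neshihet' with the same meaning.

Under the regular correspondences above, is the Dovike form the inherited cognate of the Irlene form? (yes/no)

Derive the expected Dovike reflex of *lesfipet:
Dovike: *lesfipet
  lesfipet → lesfifet   [intervocalic lenition]
  lesfifet → resfifet   [unconditioned shift]
  resfifet → reshihet   [unconditioned shift]
  reshihet (rule 4 does not apply)
  giving Dovike reshihet.
The regular Dovike reflex would be 'reshihet', but the attested form is 'neshihet'. The correspondence is irregular, so they are not cognates (the Dovike form has a different source).

no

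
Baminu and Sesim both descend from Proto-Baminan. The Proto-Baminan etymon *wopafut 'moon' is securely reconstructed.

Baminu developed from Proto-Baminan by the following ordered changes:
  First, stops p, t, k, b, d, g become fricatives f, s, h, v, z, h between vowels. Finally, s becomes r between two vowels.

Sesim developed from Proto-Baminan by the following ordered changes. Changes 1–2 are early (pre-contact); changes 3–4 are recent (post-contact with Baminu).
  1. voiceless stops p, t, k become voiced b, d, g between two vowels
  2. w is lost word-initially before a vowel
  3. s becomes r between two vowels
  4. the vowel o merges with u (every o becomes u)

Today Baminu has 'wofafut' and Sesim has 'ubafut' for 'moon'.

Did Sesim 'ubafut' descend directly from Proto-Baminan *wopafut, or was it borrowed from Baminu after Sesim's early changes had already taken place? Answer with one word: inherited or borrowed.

If inherited, *wopafut would pass through all of Sesim's changes:
Sesim: start from *wopafut.
  rule 1 (intervocalic voicing): wopafut → wobafut
  rule 2 (glide loss): wobafut → obafut
  rule 3: no change — obafut
  rule 4 (vowel merger): obafut → ubafut
  ⇒ Sesim ubafut
If borrowed from Baminu 'wofafut' after the early changes, it would undergo only the recent ones:
  rule 3 (rhotacism): no change (wofafut)
  rule 4 (vowel merger): wofafut → wufafut
  ⇒ as a loan: wufafut
Sesim 'ubafut' matches the inherited outcome exactly, so it is an inherited cognate, not a loan.

inherited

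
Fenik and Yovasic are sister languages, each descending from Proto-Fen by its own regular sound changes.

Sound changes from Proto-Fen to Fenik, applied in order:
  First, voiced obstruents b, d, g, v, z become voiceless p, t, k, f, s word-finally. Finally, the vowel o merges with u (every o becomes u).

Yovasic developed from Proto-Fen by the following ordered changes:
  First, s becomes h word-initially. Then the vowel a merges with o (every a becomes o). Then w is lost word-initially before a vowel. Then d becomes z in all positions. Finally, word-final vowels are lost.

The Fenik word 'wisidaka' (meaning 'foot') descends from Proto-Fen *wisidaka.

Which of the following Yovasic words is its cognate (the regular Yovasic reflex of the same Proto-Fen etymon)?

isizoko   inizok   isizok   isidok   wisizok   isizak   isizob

Yovasic: start from *wisidaka.
  rule 1: no change — wisidaka
  rule 2 (vowel merger): wisidaka → wisidoko
  rule 3 (glide loss): wisidoko → isidoko
  rule 4 (unconditioned shift): isidoko → isizoko
  rule 5 (apocope): isizoko → isizok
  ⇒ Yovasic isizok
Only 'isizok' matches the regular Yovasic development of *wisidaka.

isizok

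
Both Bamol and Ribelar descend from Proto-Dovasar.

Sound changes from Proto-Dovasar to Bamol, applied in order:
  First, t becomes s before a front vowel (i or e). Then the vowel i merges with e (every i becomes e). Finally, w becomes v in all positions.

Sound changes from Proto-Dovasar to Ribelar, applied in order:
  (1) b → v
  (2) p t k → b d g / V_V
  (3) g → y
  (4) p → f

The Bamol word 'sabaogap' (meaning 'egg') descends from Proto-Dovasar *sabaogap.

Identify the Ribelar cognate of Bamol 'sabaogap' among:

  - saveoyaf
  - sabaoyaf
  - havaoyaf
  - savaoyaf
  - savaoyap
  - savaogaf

Ribelar: *sabaogap
  sabaogap → savaogap   [unconditioned shift]
  savaogap (rule 2 does not apply)
  savaogap → savaoyap   [unconditioned shift]
  savaoyap → savaoyaf   [unconditioned shift]
  giving Ribelar savaoyaf.
Only 'savaoyaf' matches the regular Ribelar development of *sabaogap.

savaoyaf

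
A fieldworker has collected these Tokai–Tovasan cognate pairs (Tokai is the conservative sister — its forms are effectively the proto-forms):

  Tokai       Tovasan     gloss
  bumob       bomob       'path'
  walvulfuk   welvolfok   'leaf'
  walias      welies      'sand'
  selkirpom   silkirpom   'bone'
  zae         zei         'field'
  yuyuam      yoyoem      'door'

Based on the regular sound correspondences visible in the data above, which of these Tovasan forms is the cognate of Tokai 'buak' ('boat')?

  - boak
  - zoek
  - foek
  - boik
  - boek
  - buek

yuyuam ~ yoyoem — Tokai u corresponds to Tovasan o after a consonant, before a back vowel.
walias ~ welies — Tokai a corresponds to Tovasan e after a vowel, before a consonant other than r, m, n, p, b, f, v.
Applying these to Tokai 'buak':
  buak → boak   (u→o after a consonant, before a back vowel)
  boak → boek   (a→e after a vowel, before a consonant other than r, m, n, p, b, f, v)
So the Tovasan cognate is 'boek'.

boek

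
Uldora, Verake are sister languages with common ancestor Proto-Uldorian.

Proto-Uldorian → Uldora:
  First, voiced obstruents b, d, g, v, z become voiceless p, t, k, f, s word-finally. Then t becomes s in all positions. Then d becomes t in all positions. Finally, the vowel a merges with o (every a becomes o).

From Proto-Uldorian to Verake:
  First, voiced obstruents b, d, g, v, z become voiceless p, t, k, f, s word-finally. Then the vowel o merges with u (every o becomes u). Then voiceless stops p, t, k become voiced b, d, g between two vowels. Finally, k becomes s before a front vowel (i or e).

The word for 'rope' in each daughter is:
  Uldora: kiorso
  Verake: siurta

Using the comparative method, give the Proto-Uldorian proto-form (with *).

Position 5: Uldora has s, Verake has t. Taking the neighbouring segments as reconstructed: Uldora s could go back to *t or *s; Verake t can only go back to *t — the one source consistent with every daughter is *t.
Position 1: Uldora has k, Verake has s. Taking the neighbouring segments as reconstructed: Uldora k can only go back to *k; Verake s could go back to *k or *s — the one source consistent with every daughter is *k.
Position 6: Uldora has o, Verake has a. Verake preserves a here (none of its changes turn any other segment into a), so the proto-segment is *a.
Continuing position by position gives *kiorta; check it forward:
Uldora: *kiorta > kiorsa > kiorso  (by unconditioned shift, vowel merger)
Verake: start from *kiorta.
  rule 1: no change — kiorta
  rule 2 (vowel merger): kiorta → kiurta
  rule 3: no change — kiurta
  rule 4 (palatalisation): kiurta → siurta
  ⇒ Verake siurta
*kiorta is the unique common source.

*kiorta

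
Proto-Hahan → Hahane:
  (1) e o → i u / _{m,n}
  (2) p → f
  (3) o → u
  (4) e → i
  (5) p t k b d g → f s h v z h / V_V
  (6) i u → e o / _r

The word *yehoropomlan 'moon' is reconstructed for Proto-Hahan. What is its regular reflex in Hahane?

yihorufumlan

Hahane: *yehoropomlan > yehoropumlan > yehorofumlan > yehurufumlan > yihurufumlan > yihorufumlan  (by pre-nasal raising, unconditioned shift, vowel merger, vowel merger, pre-rhotic lowering)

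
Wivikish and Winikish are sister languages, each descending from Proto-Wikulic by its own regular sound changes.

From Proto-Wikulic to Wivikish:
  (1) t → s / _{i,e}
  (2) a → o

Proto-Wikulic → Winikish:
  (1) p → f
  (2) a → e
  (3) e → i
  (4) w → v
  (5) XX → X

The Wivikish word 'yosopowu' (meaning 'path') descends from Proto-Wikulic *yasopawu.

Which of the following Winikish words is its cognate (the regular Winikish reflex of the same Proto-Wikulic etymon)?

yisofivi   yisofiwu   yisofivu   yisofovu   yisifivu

Winikish: start from *yasopawu.
  rule 1 (unconditioned shift): yasopawu → yasofawu
  rule 2 (vowel merger): yasofawu → yesofewu
  rule 3 (vowel merger): yesofewu → yisofiwu
  rule 4 (unconditioned shift): yisofiwu → yisofivu
  rule 5: no change — yisofivu
  ⇒ Winikish yisofivu
Among the options, 'yisofivu' alone shows every Winikish change applied in order.

yisofivu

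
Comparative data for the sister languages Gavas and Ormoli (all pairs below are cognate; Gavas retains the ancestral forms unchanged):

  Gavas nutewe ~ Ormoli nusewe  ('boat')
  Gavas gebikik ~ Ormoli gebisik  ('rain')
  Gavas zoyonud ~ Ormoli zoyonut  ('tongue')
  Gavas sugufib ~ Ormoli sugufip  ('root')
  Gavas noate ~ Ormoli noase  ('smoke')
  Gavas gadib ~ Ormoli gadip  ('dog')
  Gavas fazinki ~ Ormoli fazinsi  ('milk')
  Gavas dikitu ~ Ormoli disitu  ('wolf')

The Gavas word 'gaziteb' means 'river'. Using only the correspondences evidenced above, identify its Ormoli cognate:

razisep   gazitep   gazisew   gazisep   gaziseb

gazisep

nutewe ~ nusewe, noate ~ noase — Gavas t corresponds to Ormoli s between vowels (before a front vowel).
sugufib ~ sugufip, gadib ~ gadip — Gavas b corresponds to Ormoli p word-finally.
Applying these to Gavas 'gaziteb':
  gaziteb → gaziseb   (t→s between vowels (before a front vowel))
  gaziseb → gazisep   (b→p word-finally)
So the Ormoli cognate is 'gazisep'.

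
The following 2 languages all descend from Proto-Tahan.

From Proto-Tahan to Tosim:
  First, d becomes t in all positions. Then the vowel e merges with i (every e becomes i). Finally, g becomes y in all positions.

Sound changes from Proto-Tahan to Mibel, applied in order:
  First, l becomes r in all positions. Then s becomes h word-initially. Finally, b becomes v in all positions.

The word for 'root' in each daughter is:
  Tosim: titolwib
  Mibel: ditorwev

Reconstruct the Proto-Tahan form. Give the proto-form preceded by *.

*ditolweb

Position 5: Tosim has l, Mibel has r. Tosim preserves l here (none of its changes turn any other segment into l), so the proto-segment is *l.
Position 8: Tosim has b, Mibel has v. Tosim preserves b here (none of its changes turn any other segment into b), so the proto-segment is *b.
Verify the candidate proto-form against each daughter:
Tosim: start from *ditolweb.
  rule 1 (unconditioned shift): ditolweb → titolweb
  rule 2 (vowel merger): titolweb → titolwib
  rule 3: no change — titolwib
  ⇒ Tosim titolwib
Mibel: start from *ditolweb.
  rule 1 (unconditioned shift): ditolweb → ditorweb
  rule 2: no change — ditorweb
  rule 3 (unconditioned shift): ditorweb → ditorwev
  ⇒ Mibel ditorwev
Only *ditolweb yields all of Tosim titolwib, Mibel ditorwev.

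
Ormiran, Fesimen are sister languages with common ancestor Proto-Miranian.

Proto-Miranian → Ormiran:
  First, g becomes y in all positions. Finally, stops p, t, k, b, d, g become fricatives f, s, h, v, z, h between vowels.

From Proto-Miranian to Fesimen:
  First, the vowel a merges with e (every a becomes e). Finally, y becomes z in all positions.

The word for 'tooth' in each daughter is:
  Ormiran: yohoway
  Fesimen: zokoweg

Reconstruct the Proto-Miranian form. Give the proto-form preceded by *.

Position 6: Ormiran has a, Fesimen has e. Ormiran preserves a here (none of its changes turn any other segment into a), so the proto-segment is *a.
Position 1: Ormiran has y, Fesimen has z. Taking the neighbouring segments as reconstructed: Ormiran y could go back to *g or *y; Fesimen z could go back to *z or *y — the one source consistent with every daughter is *y.
Position 7: Ormiran has y, Fesimen has g. Fesimen preserves g here (none of its changes turn any other segment into g), so the proto-segment is *g.
Verify the candidate proto-form against each daughter:
Ormiran: start from *yokowag.
  rule 1 (unconditioned shift): yokowag → yokoway
  rule 2 (intervocalic lenition): yokoway → yohoway
  ⇒ Ormiran yohoway
Fesimen: start from *yokowag.
  rule 1 (vowel merger): yokowag → yokoweg
  rule 2 (unconditioned shift): yokoweg → zokoweg
  ⇒ Fesimen zokoweg
Only *yokowag yields all of Ormiran yohoway, Fesimen zokoweg.

*yokowag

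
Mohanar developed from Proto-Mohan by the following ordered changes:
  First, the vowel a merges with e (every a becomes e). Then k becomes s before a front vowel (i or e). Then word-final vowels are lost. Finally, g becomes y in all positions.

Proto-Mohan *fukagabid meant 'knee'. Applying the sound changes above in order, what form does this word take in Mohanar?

Mohanar: *fukagabid > fukegebid > fusegebid > fuseyebid  (by vowel merger, palatalisation, unconditioned shift)

fuseyebid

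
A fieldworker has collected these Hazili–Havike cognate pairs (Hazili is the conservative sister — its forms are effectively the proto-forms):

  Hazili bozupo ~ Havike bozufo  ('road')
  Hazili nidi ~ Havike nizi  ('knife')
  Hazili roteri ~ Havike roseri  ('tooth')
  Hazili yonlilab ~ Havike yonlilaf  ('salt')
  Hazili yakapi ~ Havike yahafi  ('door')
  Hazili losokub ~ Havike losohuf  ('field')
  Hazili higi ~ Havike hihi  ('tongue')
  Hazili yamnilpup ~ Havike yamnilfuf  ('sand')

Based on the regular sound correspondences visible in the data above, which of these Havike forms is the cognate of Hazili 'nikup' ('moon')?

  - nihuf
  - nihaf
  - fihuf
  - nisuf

nihuf

losokub ~ losohuf — Hazili k corresponds to Havike h between vowels (before a back vowel).
yamnilpup ~ yamnilfuf — Hazili p corresponds to Havike f word-finally.
Applying these to Hazili 'nikup':
  nikup → nihup   (k→h between vowels (before a back vowel))
  nihup → nihuf   (p→f word-finally)
So the Havike cognate is 'nihuf'.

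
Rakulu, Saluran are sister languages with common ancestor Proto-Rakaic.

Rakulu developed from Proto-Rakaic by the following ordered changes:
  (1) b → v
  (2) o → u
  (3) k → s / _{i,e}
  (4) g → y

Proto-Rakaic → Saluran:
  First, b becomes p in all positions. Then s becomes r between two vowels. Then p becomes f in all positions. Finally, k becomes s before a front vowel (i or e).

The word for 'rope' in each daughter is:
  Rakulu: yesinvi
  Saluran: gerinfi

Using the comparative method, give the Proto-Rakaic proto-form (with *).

Position 1: Rakulu has y, Saluran has g. Saluran preserves g here (none of its changes turn any other segment into g), so the proto-segment is *g.
Position 6: Rakulu has v, Saluran has f. Taking the neighbouring segments as reconstructed: Rakulu v could go back to *b or *v; Saluran f could go back to *p or *b or *f — the one source consistent with every daughter is *b.
Position 3: Rakulu has s, Saluran has r. Taking the neighbouring segments as reconstructed: Rakulu s could go back to *k or *s; Saluran r could go back to *s or *r — the one source consistent with every daughter is *s.
The remaining positions agree across the daughters. Check the candidate against every language:
Rakulu: *gesinbi > gesinvi > yesinvi  (by unconditioned shift, unconditioned shift)
Saluran: *gesinbi > gesinpi > gerinpi > gerinfi  (by unconditioned shift, rhotacism, unconditioned shift)
*gesinbi is the unique common source.

*gesinbi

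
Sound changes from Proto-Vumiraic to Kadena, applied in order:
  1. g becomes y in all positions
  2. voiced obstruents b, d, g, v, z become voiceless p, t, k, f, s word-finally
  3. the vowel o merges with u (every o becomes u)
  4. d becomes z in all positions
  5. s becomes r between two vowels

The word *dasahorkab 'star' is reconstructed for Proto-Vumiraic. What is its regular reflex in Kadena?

Kadena: *dasahorkab > dasahorkap > dasahurkap > zasahurkap > zarahurkap  (by final devoicing, vowel merger, unconditioned shift, rhotacism)

zarahurkap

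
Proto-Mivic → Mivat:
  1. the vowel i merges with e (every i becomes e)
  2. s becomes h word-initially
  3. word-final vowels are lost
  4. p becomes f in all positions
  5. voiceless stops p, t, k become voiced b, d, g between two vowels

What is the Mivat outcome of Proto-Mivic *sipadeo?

Mivat: *sipadeo
  sipadeo → sepadeo   [vowel merger]
  sepadeo → hepadeo   [debuccalisation]
  hepadeo → hepade   [apocope]
  hepade → hefade   [unconditioned shift]
  hefade (rule 5 does not apply)
  giving Mivat hefade.

hefade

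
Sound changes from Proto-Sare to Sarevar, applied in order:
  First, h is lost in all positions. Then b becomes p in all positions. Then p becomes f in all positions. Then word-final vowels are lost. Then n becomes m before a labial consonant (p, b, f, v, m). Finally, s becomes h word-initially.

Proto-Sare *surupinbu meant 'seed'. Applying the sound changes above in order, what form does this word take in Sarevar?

hurufimf

Sarevar: *surupinbu
  surupinbu (rule 1 does not apply)
  surupinbu → surupinpu   [unconditioned shift]
  surupinpu → surufinfu   [unconditioned shift]
  surufinfu → surufinf   [apocope]
  surufinf → surufimf   [nasal place assimilation]
  surufimf → hurufimf   [debuccalisation]
  giving Sarevar hurufimf.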